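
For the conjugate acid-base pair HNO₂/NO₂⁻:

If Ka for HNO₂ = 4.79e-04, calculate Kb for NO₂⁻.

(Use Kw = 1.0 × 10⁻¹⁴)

For a conjugate pair Ka × Kb = Kw, so Kb = Kw/Ka = 1.0 × 10⁻¹⁴ / 4.79e-04 = 2.09e-11.

K_b = 2.09e-11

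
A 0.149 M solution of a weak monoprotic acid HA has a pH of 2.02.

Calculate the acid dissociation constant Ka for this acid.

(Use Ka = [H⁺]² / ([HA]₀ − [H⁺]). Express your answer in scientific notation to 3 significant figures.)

[H⁺] = 10^(−pH) = 10^(−2.02) = 9.550e-03 M. For HA ⇌ H⁺ + A⁻, Ka = [H⁺][A⁻]/[HA] = [H⁺]² / ([HA]₀ − [H⁺]) = (9.550e-03)² / (0.149 − 9.550e-03) = 6.54e-04.

K_a = 6.54e-04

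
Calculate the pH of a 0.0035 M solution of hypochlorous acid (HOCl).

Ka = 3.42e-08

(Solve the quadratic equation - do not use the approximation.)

x² + Ka×x - Ka×C = 0. Using quadratic formula: [H⁺] = 1.0924e-05

pH = 4.96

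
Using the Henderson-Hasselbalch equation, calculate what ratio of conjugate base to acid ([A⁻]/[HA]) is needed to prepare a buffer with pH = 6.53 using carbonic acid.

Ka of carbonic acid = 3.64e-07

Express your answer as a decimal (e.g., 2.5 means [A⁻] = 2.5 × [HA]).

pKa = -log(3.64e-07) = 6.4389. pH = pKa + log([A⁻]/[HA]), so log([A⁻]/[HA]) = pH − pKa = 6.53 − 6.4389 = 0.0911. [A⁻]/[HA] = 10^(0.0911) = 1.23

[A⁻]/[HA] = 1.23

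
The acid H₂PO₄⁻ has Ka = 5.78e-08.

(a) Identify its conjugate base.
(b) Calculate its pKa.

(a) The conjugate base is formed by removing one H⁺ from H₂PO₄⁻, giving HPO₄²⁻. (b) pKa = -log(Ka) = -log(5.78e-08) = 7.24.

Conjugate base: HPO₄²⁻; pK_a = 7.24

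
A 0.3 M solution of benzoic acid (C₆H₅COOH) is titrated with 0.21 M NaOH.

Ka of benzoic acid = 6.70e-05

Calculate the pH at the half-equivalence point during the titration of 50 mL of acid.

At half-equivalence [HA] = [A⁻], so Henderson-Hasselbalch gives pH = pKa = -log(6.70e-05) = 4.17.

pH = pKa = 4.17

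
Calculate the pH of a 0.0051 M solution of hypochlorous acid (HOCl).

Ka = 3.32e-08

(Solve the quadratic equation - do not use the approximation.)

x² + Ka×x - Ka×C = 0. Using quadratic formula: [H⁺] = 1.2996e-05

pH = 4.89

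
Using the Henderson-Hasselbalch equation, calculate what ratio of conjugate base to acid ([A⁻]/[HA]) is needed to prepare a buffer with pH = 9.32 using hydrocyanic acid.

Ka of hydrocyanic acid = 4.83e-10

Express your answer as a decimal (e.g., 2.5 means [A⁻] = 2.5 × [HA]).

pKa = -log(4.83e-10) = 9.3161. pH = pKa + log([A⁻]/[HA]), so log([A⁻]/[HA]) = pH − pKa = 9.32 − 9.3161 = 0.0039. [A⁻]/[HA] = 10^(0.0039) = 1.01

[A⁻]/[HA] = 1.01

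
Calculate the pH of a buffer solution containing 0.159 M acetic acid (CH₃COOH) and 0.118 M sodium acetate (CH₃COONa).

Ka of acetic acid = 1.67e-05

pKa = -log(1.67e-05) = 4.78. pH = pKa + log([A⁻]/[HA]) = 4.78 + log(0.118/0.159)

pH = 4.65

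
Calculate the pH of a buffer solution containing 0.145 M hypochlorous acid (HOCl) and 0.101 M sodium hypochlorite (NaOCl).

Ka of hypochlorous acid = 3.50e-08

pKa = -log(3.50e-08) = 7.46. pH = pKa + log([A⁻]/[HA]) = 7.46 + log(0.101/0.145)

pH = 7.30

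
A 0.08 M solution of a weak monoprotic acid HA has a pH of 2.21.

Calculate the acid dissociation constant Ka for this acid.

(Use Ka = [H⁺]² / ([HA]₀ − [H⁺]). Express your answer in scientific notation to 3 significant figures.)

[H⁺] = 10^(−pH) = 10^(−2.21) = 6.166e-03 M. For HA ⇌ H⁺ + A⁻, Ka = [H⁺][A⁻]/[HA] = [H⁺]² / ([HA]₀ − [H⁺]) = (6.166e-03)² / (0.08 − 6.166e-03) = 5.15e-04.

K_a = 5.15e-04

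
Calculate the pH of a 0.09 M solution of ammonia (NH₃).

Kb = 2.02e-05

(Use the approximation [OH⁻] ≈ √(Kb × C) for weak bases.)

[OH⁻] = √(Kb × C) = √(2.02e-05 × 0.09) = 1.3483e-03. pOH = 2.87, pH = 14 - pOH

pH = 11.13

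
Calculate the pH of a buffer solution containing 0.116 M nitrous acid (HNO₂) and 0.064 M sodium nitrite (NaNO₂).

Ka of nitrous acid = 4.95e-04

pKa = -log(4.95e-04) = 3.31. pH = pKa + log([A⁻]/[HA]) = 3.31 + log(0.064/0.116)

pH = 3.05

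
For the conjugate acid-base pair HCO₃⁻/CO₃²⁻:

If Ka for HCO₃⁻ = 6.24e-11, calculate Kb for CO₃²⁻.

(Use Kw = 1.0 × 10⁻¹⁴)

For a conjugate pair Ka × Kb = Kw, so Kb = Kw/Ka = 1.0 × 10⁻¹⁴ / 6.24e-11 = 1.60e-04.

K_b = 1.60e-04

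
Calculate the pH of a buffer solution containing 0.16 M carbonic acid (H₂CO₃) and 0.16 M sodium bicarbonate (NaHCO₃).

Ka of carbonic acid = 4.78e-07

pKa = -log(4.78e-07) = 6.32. pH = pKa + log([A⁻]/[HA]) = 6.32 + log(0.16/0.16)

pH = 6.32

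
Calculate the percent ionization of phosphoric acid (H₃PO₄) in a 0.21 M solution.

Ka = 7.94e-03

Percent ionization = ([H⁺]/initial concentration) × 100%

Using Ka equilibrium: x² + Ka×x - Ka×C = 0. Solving: [H⁺] = 3.7056e-02. Percent = (3.7056e-02/0.21) × 100

Percent ionization = 17.6%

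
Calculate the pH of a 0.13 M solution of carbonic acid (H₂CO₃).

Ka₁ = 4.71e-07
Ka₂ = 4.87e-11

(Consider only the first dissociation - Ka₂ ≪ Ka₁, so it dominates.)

First dissociation dominates. From Ka₁ = [H⁺][HA⁻]/[H₂A], x² + Ka₁·x − Ka₁·C = 0 with C = 0.13 M and Ka₁ = 4.71e-07. Solving: [H⁺] = (−Ka₁ + √(Ka₁² + 4·Ka₁·C)) / 2 = 2.4721e-04 M. pH = -log(2.4721e-04) = 3.61.

pH = 3.61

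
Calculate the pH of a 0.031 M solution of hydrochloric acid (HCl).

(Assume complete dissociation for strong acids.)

[H⁺] = 0.031 M for strong acid. pH = -log[H⁺] = -log(0.031)

pH = 1.51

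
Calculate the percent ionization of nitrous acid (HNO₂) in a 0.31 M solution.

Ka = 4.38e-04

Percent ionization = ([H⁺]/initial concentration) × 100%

Using Ka equilibrium: x² + Ka×x - Ka×C = 0. Solving: [H⁺] = 1.1436e-02. Percent = (1.1436e-02/0.31) × 100

Percent ionization = 3.69%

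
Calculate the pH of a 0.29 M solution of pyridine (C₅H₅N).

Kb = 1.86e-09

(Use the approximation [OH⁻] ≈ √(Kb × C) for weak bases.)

[OH⁻] = √(Kb × C) = √(1.86e-09 × 0.29) = 2.3225e-05. pOH = 4.63, pH = 14 - pOH

pH = 9.37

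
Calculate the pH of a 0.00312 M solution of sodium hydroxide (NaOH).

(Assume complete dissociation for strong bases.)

[OH⁻] = 0.00312 M for strong base. pOH = -log[OH⁻] = 2.51, pH = 14 - pOH

pH = 11.49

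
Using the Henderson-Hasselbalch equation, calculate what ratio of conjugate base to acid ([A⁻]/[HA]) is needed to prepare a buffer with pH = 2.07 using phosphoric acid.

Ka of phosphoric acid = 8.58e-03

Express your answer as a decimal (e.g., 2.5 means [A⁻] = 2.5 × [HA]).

pKa = -log(8.58e-03) = 2.0665. pH = pKa + log([A⁻]/[HA]), so log([A⁻]/[HA]) = pH − pKa = 2.07 − 2.0665 = 0.0035. [A⁻]/[HA] = 10^(0.0035) = 1.01

[A⁻]/[HA] = 1.01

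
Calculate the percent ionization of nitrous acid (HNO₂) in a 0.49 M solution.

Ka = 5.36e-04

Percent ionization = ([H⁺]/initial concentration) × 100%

Using Ka equilibrium: x² + Ka×x - Ka×C = 0. Solving: [H⁺] = 1.5940e-02. Percent = (1.5940e-02/0.49) × 100

Percent ionization = 3.25%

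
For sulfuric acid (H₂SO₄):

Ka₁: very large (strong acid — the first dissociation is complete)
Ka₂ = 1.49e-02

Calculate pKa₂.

pKa₂ = -log(Ka₂) = -log(1.49e-02) = 1.83.

pK_{a2} = 1.83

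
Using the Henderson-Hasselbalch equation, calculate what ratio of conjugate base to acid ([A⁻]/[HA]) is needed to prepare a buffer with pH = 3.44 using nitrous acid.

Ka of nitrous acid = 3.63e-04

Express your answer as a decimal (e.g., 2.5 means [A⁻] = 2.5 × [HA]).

pKa = -log(3.63e-04) = 3.4401. pH = pKa + log([A⁻]/[HA]), so log([A⁻]/[HA]) = pH − pKa = 3.44 − 3.4401 = -0.0001. [A⁻]/[HA] = 10^(-0.0001) = 1.00

[A⁻]/[HA] = 1.00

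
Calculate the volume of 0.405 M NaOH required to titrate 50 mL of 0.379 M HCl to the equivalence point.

At equivalence: moles acid = moles base. moles HCl = 0.379 × 50/1000 = 0.01895 mol. V_base = moles / 0.405 × 1000 = 46.8 mL.

V_{base} = 46.8 mL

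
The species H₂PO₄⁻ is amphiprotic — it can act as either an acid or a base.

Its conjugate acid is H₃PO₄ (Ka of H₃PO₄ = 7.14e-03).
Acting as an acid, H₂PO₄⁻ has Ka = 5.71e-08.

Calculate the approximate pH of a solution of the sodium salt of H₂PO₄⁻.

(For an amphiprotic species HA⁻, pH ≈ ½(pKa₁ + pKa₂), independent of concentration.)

pKa₁ = -log(7.14e-03) = 2.15; pKa₂ = -log(5.71e-08) = 7.24. For an amphiprotic species, pH ≈ ½(pKa₁ + pKa₂) = ½(2.15 + 7.24) = 4.69.

pH = 4.69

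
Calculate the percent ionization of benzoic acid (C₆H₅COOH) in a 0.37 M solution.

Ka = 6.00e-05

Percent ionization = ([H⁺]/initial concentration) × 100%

Using Ka equilibrium: x² + Ka×x - Ka×C = 0. Solving: [H⁺] = 4.6818e-03. Percent = (4.6818e-03/0.37) × 100

Percent ionization = 1.27%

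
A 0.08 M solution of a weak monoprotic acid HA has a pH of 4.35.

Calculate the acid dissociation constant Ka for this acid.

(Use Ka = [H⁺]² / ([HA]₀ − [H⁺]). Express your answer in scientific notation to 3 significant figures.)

[H⁺] = 10^(−pH) = 10^(−4.35) = 4.467e-05 M. For HA ⇌ H⁺ + A⁻, Ka = [H⁺][A⁻]/[HA] = [H⁺]² / ([HA]₀ − [H⁺]) = (4.467e-05)² / (0.08 − 4.467e-05) = 2.50e-08.

K_a = 2.50e-08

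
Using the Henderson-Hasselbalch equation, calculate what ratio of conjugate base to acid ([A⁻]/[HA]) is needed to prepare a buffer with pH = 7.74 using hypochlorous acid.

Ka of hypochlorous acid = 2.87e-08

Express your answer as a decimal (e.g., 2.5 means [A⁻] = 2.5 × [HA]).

pKa = -log(2.87e-08) = 7.5421. pH = pKa + log([A⁻]/[HA]), so log([A⁻]/[HA]) = pH − pKa = 7.74 − 7.5421 = 0.1979. [A⁻]/[HA] = 10^(0.1979) = 1.58

[A⁻]/[HA] = 1.58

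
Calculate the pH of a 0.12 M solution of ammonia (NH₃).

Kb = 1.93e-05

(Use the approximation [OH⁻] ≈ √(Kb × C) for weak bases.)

[OH⁻] = √(Kb × C) = √(1.93e-05 × 0.12) = 1.5218e-03. pOH = 2.82, pH = 14 - pOH

pH = 11.18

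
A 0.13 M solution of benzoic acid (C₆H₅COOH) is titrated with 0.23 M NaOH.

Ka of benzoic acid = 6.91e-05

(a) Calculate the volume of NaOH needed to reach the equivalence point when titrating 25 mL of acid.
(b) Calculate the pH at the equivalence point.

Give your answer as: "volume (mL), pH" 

moles acid = 0.13 × 25/1000 = 0.00325 mol; V_base = moles/0.23 × 1000 = 14.1 mL. At equivalence only the conjugate base is present: [A⁻] = 0.00325/0.039 = 8.3056e-02 M. Kb = Kw/Ka = 1.45e-10; [OH⁻] = √(Kb × [A⁻]) = 3.4669e-06; pOH = 5.46; pH = 14 - pOH = 8.54.

V = 14.1 mL, pH = 8.54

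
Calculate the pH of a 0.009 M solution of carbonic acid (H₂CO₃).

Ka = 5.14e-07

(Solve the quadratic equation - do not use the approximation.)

x² + Ka×x - Ka×C = 0. Using quadratic formula: [H⁺] = 6.7758e-05

pH = 4.17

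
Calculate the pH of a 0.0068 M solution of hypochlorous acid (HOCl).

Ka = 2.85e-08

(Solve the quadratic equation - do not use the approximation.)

x² + Ka×x - Ka×C = 0. Using quadratic formula: [H⁺] = 1.3907e-05

pH = 4.86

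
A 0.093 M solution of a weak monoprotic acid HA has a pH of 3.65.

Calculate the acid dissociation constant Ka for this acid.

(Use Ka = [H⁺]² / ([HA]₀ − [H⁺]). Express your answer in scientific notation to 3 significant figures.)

[H⁺] = 10^(−pH) = 10^(−3.65) = 2.239e-04 M. For HA ⇌ H⁺ + A⁻, Ka = [H⁺][A⁻]/[HA] = [H⁺]² / ([HA]₀ − [H⁺]) = (2.239e-04)² / (0.093 − 2.239e-04) = 5.40e-07.

K_a = 5.40e-07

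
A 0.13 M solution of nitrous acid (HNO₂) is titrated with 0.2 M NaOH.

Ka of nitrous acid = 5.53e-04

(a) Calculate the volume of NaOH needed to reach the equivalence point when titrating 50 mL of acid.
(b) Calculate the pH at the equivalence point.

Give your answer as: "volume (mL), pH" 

moles acid = 0.13 × 50/1000 = 0.0065 mol; V_base = moles/0.2 × 1000 = 32.5 mL. At equivalence only the conjugate base is present: [A⁻] = 0.0065/0.083 = 7.8788e-02 M. Kb = Kw/Ka = 1.81e-11; [OH⁻] = √(Kb × [A⁻]) = 1.1936e-06; pOH = 5.92; pH = 14 - pOH = 8.08.

V = 32.5 mL, pH = 8.08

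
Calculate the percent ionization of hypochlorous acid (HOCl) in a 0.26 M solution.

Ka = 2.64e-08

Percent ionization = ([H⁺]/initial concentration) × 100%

Using Ka equilibrium: x² + Ka×x - Ka×C = 0. Solving: [H⁺] = 8.2836e-05. Percent = (8.2836e-05/0.26) × 100

Percent ionization = 0.0319%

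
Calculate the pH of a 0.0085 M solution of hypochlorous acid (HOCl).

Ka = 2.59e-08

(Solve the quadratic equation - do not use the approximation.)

x² + Ka×x - Ka×C = 0. Using quadratic formula: [H⁺] = 1.4825e-05

pH = 4.83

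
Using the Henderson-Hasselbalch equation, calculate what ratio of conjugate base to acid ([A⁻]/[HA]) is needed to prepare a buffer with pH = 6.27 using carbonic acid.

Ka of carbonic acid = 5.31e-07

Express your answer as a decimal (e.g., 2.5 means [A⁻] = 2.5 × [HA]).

pKa = -log(5.31e-07) = 6.2749. pH = pKa + log([A⁻]/[HA]), so log([A⁻]/[HA]) = pH − pKa = 6.27 − 6.2749 = -0.0049. [A⁻]/[HA] = 10^(-0.0049) = 0.989

[A⁻]/[HA] = 0.989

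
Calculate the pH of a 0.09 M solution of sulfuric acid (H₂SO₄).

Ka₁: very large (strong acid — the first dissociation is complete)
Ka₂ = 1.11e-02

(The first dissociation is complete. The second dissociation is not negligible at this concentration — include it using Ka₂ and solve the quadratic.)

First dissociation is complete: [H⁺]₀ = [HSO₄⁻]₀ = C = 0.09 M. Second dissociation HSO₄⁻ ⇌ H⁺ + SO₄²⁻: let x = [SO₄²⁻]. Ka₂ = (C + x)·x / (C − x) = 1.11e-02 → x² + (C + Ka₂)·x − Ka₂·C = 0 → x² + 0.10110·x − 9.990e-04 = 0. x = (−0.10110 + √(0.10110² + 4 × 9.990e-04)) / 2 = 9.0680e-03 M. [H⁺] = C + x = 0.09 + 9.0680e-03 = 9.9068e-02 M. pH = -log(9.9068e-02) = 1.00.

pH = 1.00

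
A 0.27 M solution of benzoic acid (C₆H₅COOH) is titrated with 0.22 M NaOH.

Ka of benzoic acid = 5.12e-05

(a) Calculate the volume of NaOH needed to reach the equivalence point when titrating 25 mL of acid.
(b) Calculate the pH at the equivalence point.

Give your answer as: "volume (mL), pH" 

moles acid = 0.27 × 25/1000 = 0.00675 mol; V_base = moles/0.22 × 1000 = 30.7 mL. At equivalence only the conjugate base is present: [A⁻] = 0.00675/0.056 = 1.2122e-01 M. Kb = Kw/Ka = 1.95e-10; [OH⁻] = √(Kb × [A⁻]) = 4.8659e-06; pOH = 5.31; pH = 14 - pOH = 8.69.

V = 30.7 mL, pH = 8.69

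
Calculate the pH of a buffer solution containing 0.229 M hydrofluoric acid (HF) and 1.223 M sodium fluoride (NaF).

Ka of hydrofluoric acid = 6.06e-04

pKa = -log(6.06e-04) = 3.22. pH = pKa + log([A⁻]/[HA]) = 3.22 + log(1.223/0.229)

pH = 3.95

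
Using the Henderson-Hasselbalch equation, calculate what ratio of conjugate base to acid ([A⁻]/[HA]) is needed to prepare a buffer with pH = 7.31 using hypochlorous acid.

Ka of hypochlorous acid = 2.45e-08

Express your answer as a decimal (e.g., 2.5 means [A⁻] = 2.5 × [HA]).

pKa = -log(2.45e-08) = 7.6108. pH = pKa + log([A⁻]/[HA]), so log([A⁻]/[HA]) = pH − pKa = 7.31 − 7.6108 = -0.3008. [A⁻]/[HA] = 10^(-0.3008) = 0.500

[A⁻]/[HA] = 0.500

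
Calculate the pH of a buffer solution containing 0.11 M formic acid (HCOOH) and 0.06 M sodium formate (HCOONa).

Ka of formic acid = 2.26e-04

pKa = -log(2.26e-04) = 3.65. pH = pKa + log([A⁻]/[HA]) = 3.65 + log(0.06/0.11)

pH = 3.38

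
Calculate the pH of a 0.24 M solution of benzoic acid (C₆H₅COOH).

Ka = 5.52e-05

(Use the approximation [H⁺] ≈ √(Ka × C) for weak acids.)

[H⁺] = √(Ka × C) = √(5.52e-05 × 0.24) = 3.6398e-03. pH = -log(3.6398e-03)

pH = 2.44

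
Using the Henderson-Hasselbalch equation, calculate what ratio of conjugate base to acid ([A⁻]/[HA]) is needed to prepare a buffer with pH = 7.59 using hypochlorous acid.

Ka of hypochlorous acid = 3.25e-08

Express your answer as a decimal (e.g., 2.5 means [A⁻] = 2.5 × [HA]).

pKa = -log(3.25e-08) = 7.4881. pH = pKa + log([A⁻]/[HA]), so log([A⁻]/[HA]) = pH − pKa = 7.59 − 7.4881 = 0.1019. [A⁻]/[HA] = 10^(0.1019) = 1.26

[A⁻]/[HA] = 1.26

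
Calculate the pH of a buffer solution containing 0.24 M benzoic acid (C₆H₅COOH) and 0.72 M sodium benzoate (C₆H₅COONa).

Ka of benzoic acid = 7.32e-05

pKa = -log(7.32e-05) = 4.14. pH = pKa + log([A⁻]/[HA]) = 4.14 + log(0.72/0.24)

pH = 4.61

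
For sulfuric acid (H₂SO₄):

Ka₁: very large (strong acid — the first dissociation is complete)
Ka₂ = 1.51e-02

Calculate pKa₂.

pKa₂ = -log(Ka₂) = -log(1.51e-02) = 1.82.

pK_{a2} = 1.82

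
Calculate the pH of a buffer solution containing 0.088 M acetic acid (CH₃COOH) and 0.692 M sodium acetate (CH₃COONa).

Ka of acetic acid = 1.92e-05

pKa = -log(1.92e-05) = 4.72. pH = pKa + log([A⁻]/[HA]) = 4.72 + log(0.692/0.088)

pH = 5.61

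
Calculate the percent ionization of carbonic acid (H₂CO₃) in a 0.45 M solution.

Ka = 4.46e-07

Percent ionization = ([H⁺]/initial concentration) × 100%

Using Ka equilibrium: x² + Ka×x - Ka×C = 0. Solving: [H⁺] = 4.4777e-04. Percent = (4.4777e-04/0.45) × 100

Percent ionization = 0.0995%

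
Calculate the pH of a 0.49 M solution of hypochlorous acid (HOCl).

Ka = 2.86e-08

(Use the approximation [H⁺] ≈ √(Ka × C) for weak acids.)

[H⁺] = √(Ka × C) = √(2.86e-08 × 0.49) = 1.1838e-04. pH = -log(1.1838e-04)

pH = 3.93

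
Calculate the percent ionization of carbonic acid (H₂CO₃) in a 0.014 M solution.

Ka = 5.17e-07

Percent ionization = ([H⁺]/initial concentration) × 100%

Using Ka equilibrium: x² + Ka×x - Ka×C = 0. Solving: [H⁺] = 8.4818e-05. Percent = (8.4818e-05/0.014) × 100

Percent ionization = 0.606%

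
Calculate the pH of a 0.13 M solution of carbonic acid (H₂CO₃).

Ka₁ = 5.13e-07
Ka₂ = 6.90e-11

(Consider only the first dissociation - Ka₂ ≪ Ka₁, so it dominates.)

First dissociation dominates. From Ka₁ = [H⁺][HA⁻]/[H₂A], x² + Ka₁·x − Ka₁·C = 0 with C = 0.13 M and Ka₁ = 5.13e-07. Solving: [H⁺] = (−Ka₁ + √(Ka₁² + 4·Ka₁·C)) / 2 = 2.5799e-04 M. pH = -log(2.5799e-04) = 3.59.

pH = 3.59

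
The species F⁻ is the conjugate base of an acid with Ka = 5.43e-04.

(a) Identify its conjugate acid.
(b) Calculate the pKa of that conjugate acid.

(a) The conjugate acid is formed by adding one H⁺ to F⁻, giving HF. (b) pKa = -log(Ka) = -log(5.43e-04) = 3.27.

Conjugate acid: HF; pK_a = 3.27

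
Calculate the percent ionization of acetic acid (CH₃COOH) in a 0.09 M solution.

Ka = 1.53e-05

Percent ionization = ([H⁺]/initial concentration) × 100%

Using Ka equilibrium: x² + Ka×x - Ka×C = 0. Solving: [H⁺] = 1.1658e-03. Percent = (1.1658e-03/0.09) × 100

Percent ionization = 1.3%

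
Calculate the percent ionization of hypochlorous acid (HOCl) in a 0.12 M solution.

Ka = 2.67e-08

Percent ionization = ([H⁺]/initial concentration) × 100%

Using Ka equilibrium: x² + Ka×x - Ka×C = 0. Solving: [H⁺] = 5.6591e-05. Percent = (5.6591e-05/0.12) × 100

Percent ionization = 0.0472%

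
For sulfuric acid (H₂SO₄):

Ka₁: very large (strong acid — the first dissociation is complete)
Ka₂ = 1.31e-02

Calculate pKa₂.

pKa₂ = -log(Ka₂) = -log(1.31e-02) = 1.88.

pK_{a2} = 1.88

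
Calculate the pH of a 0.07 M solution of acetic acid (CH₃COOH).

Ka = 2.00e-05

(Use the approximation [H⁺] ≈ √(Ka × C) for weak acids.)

[H⁺] = √(Ka × C) = √(2.00e-05 × 0.07) = 1.1832e-03. pH = -log(1.1832e-03)

pH = 2.93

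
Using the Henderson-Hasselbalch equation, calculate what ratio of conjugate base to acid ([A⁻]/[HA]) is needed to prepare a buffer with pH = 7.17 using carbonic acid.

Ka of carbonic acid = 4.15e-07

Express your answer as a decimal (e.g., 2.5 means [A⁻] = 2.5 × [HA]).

pKa = -log(4.15e-07) = 6.3820. pH = pKa + log([A⁻]/[HA]), so log([A⁻]/[HA]) = pH − pKa = 7.17 − 6.3820 = 0.7880. [A⁻]/[HA] = 10^(0.7880) = 6.14

[A⁻]/[HA] = 6.14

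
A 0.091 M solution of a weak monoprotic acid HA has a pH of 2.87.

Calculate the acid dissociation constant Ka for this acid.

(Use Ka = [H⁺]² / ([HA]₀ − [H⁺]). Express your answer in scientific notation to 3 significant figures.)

[H⁺] = 10^(−pH) = 10^(−2.87) = 1.349e-03 M. For HA ⇌ H⁺ + A⁻, Ka = [H⁺][A⁻]/[HA] = [H⁺]² / ([HA]₀ − [H⁺]) = (1.349e-03)² / (0.091 − 1.349e-03) = 2.03e-05.

K_a = 2.03e-05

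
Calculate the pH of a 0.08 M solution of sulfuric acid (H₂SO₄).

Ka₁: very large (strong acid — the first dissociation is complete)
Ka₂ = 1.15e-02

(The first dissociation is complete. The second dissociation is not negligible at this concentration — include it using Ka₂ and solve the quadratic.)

First dissociation is complete: [H⁺]₀ = [HSO₄⁻]₀ = C = 0.08 M. Second dissociation HSO₄⁻ ⇌ H⁺ + SO₄²⁻: let x = [SO₄²⁻]. Ka₂ = (C + x)·x / (C − x) = 1.15e-02 → x² + (C + Ka₂)·x − Ka₂·C = 0 → x² + 0.09150·x − 9.200e-04 = 0. x = (−0.09150 + √(0.09150² + 4 × 9.200e-04)) / 2 = 9.1414e-03 M. [H⁺] = C + x = 0.08 + 9.1414e-03 = 8.9141e-02 M. pH = -log(8.9141e-02) = 1.05.

pH = 1.05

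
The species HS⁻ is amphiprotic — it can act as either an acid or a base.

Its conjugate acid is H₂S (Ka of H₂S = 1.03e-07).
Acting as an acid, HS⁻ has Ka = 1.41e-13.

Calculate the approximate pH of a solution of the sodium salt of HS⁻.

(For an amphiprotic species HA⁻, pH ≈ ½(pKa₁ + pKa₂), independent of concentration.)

pKa₁ = -log(1.03e-07) = 6.99; pKa₂ = -log(1.41e-13) = 12.85. For an amphiprotic species, pH ≈ ½(pKa₁ + pKa₂) = ½(6.99 + 12.85) = 9.92.

pH = 9.92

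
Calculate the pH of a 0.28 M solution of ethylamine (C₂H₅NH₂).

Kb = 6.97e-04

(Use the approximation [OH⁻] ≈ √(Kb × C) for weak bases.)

[OH⁻] = √(Kb × C) = √(6.97e-04 × 0.28) = 1.3970e-02. pOH = 1.85, pH = 14 - pOH

pH = 12.15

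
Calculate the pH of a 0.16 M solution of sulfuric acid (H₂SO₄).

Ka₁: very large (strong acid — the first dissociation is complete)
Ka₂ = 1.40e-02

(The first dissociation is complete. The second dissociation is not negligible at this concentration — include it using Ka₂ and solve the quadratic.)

First dissociation is complete: [H⁺]₀ = [HSO₄⁻]₀ = C = 0.16 M. Second dissociation HSO₄⁻ ⇌ H⁺ + SO₄²⁻: let x = [SO₄²⁻]. Ka₂ = (C + x)·x / (C − x) = 1.40e-02 → x² + (C + Ka₂)·x − Ka₂·C = 0 → x² + 0.17400·x − 2.240e-03 = 0. x = (−0.17400 + √(0.17400² + 4 × 2.240e-03)) / 2 = 1.2040e-02 M. [H⁺] = C + x = 0.16 + 1.2040e-02 = 1.7204e-01 M. pH = -log(1.7204e-01) = 0.76.

pH = 0.76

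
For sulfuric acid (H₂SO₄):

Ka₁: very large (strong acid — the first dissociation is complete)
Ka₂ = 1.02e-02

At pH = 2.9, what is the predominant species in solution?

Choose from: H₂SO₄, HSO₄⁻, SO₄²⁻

The first dissociation is complete, so H₂SO₄ itself is never the predominant species in water; pKa₂ = -log(1.02e-02) = 1.99. For a polyprotic acid the predominant species crosses at each pKa: below pKa_n the protonated form dominates, above it the deprotonated form does. At pH = 2.9, the predominant species is SO₄²⁻.

SO₄²⁻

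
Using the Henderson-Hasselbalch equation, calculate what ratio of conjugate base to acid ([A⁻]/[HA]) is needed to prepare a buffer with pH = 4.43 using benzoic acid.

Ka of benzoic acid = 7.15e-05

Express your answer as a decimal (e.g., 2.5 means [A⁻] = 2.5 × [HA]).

pKa = -log(7.15e-05) = 4.1457. pH = pKa + log([A⁻]/[HA]), so log([A⁻]/[HA]) = pH − pKa = 4.43 − 4.1457 = 0.2843. [A⁻]/[HA] = 10^(0.2843) = 1.92

[A⁻]/[HA] = 1.92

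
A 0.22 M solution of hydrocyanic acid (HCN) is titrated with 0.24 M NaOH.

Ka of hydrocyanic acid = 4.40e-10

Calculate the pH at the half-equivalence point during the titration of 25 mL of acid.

At half-equivalence [HA] = [A⁻], so Henderson-Hasselbalch gives pH = pKa = -log(4.40e-10) = 9.36.

pH = pKa = 9.36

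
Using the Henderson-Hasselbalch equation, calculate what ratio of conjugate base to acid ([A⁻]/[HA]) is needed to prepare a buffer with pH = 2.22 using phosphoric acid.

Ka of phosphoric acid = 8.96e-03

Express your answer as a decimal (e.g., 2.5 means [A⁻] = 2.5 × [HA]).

pKa = -log(8.96e-03) = 2.0477. pH = pKa + log([A⁻]/[HA]), so log([A⁻]/[HA]) = pH − pKa = 2.22 − 2.0477 = 0.1723. [A⁻]/[HA] = 10^(0.1723) = 1.49

[A⁻]/[HA] = 1.49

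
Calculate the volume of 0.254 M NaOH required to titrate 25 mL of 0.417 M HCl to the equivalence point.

At equivalence: moles acid = moles base. moles HCl = 0.417 × 25/1000 = 0.01042 mol. V_base = moles / 0.254 × 1000 = 41.0 mL.

V_{base} = 41.0 mL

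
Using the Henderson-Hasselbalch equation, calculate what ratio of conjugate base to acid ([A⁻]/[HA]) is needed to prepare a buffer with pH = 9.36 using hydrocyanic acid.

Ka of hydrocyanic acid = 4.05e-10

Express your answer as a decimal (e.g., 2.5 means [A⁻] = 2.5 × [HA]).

pKa = -log(4.05e-10) = 9.3925. pH = pKa + log([A⁻]/[HA]), so log([A⁻]/[HA]) = pH − pKa = 9.36 − 9.3925 = -0.0325. [A⁻]/[HA] = 10^(-0.0325) = 0.928

[A⁻]/[HA] = 0.928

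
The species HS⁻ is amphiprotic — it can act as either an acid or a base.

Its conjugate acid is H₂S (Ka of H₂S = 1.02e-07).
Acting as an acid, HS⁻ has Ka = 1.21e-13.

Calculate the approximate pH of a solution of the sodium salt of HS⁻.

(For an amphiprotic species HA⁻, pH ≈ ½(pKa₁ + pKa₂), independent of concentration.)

pKa₁ = -log(1.02e-07) = 6.99; pKa₂ = -log(1.21e-13) = 12.92. For an amphiprotic species, pH ≈ ½(pKa₁ + pKa₂) = ½(6.99 + 12.92) = 9.95.

pH = 9.95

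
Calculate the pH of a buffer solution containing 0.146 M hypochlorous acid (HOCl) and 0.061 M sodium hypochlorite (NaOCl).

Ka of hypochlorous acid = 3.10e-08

pKa = -log(3.10e-08) = 7.51. pH = pKa + log([A⁻]/[HA]) = 7.51 + log(0.061/0.146)

pH = 7.13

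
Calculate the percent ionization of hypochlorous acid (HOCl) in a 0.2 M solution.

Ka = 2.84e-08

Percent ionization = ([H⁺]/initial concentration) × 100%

Using Ka equilibrium: x² + Ka×x - Ka×C = 0. Solving: [H⁺] = 7.5352e-05. Percent = (7.5352e-05/0.2) × 100

Percent ionization = 0.0377%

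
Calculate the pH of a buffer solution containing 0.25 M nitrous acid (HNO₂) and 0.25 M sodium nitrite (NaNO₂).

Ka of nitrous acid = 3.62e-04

pKa = -log(3.62e-04) = 3.44. pH = pKa + log([A⁻]/[HA]) = 3.44 + log(0.25/0.25)

pH = 3.44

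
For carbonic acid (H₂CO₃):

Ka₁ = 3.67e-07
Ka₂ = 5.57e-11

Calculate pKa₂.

pKa₂ = -log(Ka₂) = -log(5.57e-11) = 10.25.

pK_{a2} = 10.25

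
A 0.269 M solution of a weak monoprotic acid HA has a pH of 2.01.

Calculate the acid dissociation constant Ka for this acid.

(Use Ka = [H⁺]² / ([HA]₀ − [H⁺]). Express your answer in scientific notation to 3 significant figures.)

[H⁺] = 10^(−pH) = 10^(−2.01) = 9.772e-03 M. For HA ⇌ H⁺ + A⁻, Ka = [H⁺][A⁻]/[HA] = [H⁺]² / ([HA]₀ − [H⁺]) = (9.772e-03)² / (0.269 − 9.772e-03) = 3.68e-04.

K_a = 3.68e-04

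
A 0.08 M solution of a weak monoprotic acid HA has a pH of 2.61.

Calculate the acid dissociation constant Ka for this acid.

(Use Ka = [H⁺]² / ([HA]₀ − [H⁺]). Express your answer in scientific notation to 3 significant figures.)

[H⁺] = 10^(−pH) = 10^(−2.61) = 2.455e-03 M. For HA ⇌ H⁺ + A⁻, Ka = [H⁺][A⁻]/[HA] = [H⁺]² / ([HA]₀ − [H⁺]) = (2.455e-03)² / (0.08 − 2.455e-03) = 7.77e-05.

K_a = 7.77e-05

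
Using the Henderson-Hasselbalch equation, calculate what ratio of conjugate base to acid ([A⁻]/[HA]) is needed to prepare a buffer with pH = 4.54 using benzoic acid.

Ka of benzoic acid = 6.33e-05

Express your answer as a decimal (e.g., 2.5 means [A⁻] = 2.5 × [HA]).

pKa = -log(6.33e-05) = 4.1986. pH = pKa + log([A⁻]/[HA]), so log([A⁻]/[HA]) = pH − pKa = 4.54 − 4.1986 = 0.3414. [A⁻]/[HA] = 10^(0.3414) = 2.19

[A⁻]/[HA] = 2.19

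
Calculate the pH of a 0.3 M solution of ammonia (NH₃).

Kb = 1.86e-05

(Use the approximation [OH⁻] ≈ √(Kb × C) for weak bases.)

[OH⁻] = √(Kb × C) = √(1.86e-05 × 0.3) = 2.3622e-03. pOH = 2.63, pH = 14 - pOH

pH = 11.37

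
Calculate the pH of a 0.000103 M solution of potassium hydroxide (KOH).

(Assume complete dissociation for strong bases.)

[OH⁻] = 0.000103 M for strong base. pOH = -log[OH⁻] = 3.99, pH = 14 - pOH

pH = 10.01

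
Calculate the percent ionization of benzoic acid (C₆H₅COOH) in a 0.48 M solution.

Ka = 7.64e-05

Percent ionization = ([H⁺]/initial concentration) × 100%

Using Ka equilibrium: x² + Ka×x - Ka×C = 0. Solving: [H⁺] = 6.0177e-03. Percent = (6.0177e-03/0.48) × 100

Percent ionization = 1.25%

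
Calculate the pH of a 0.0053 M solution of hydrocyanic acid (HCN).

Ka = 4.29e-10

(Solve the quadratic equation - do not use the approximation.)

x² + Ka×x - Ka×C = 0. Using quadratic formula: [H⁺] = 1.5077e-06

pH = 5.82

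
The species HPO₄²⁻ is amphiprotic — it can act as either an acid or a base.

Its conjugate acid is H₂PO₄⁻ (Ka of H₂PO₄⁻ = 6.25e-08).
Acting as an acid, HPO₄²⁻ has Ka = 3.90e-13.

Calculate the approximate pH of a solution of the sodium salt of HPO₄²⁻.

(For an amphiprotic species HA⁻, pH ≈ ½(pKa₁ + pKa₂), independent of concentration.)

pKa₁ = -log(6.25e-08) = 7.20; pKa₂ = -log(3.90e-13) = 12.41. For an amphiprotic species, pH ≈ ½(pKa₁ + pKa₂) = ½(7.20 + 12.41) = 9.81.

pH = 9.81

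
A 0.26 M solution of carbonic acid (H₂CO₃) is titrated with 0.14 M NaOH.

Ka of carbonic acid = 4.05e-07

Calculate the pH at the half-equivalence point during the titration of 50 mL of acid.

At half-equivalence [HA] = [A⁻], so Henderson-Hasselbalch gives pH = pKa = -log(4.05e-07) = 6.39.

pH = pKa = 6.39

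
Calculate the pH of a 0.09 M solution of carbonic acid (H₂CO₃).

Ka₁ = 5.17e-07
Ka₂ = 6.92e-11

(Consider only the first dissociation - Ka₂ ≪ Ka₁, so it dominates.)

First dissociation dominates. From Ka₁ = [H⁺][HA⁻]/[H₂A], x² + Ka₁·x − Ka₁·C = 0 with C = 0.09 M and Ka₁ = 5.17e-07. Solving: [H⁺] = (−Ka₁ + √(Ka₁² + 4·Ka₁·C)) / 2 = 2.1545e-04 M. pH = -log(2.1545e-04) = 3.67.

pH = 3.67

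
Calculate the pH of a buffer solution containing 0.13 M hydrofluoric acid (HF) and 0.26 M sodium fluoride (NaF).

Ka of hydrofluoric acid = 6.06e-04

pKa = -log(6.06e-04) = 3.22. pH = pKa + log([A⁻]/[HA]) = 3.22 + log(0.26/0.13)

pH = 3.52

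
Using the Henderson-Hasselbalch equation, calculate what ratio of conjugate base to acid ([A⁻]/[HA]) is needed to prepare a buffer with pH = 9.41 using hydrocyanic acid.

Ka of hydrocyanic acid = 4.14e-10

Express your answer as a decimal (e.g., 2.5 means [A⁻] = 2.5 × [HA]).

pKa = -log(4.14e-10) = 9.3830. pH = pKa + log([A⁻]/[HA]), so log([A⁻]/[HA]) = pH − pKa = 9.41 − 9.3830 = 0.0270. [A⁻]/[HA] = 10^(0.0270) = 1.06

[A⁻]/[HA] = 1.06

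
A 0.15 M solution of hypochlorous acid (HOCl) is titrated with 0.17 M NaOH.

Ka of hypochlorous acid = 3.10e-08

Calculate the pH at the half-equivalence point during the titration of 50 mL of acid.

At half-equivalence [HA] = [A⁻], so Henderson-Hasselbalch gives pH = pKa = -log(3.10e-08) = 7.51.

pH = pKa = 7.51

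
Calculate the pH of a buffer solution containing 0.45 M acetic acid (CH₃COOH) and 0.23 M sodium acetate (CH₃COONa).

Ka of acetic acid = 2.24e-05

pKa = -log(2.24e-05) = 4.65. pH = pKa + log([A⁻]/[HA]) = 4.65 + log(0.23/0.45)

pH = 4.36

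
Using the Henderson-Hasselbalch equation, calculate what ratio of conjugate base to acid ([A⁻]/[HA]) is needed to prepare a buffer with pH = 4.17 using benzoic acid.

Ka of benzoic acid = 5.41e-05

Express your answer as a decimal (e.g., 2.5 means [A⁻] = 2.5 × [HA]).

pKa = -log(5.41e-05) = 4.2668. pH = pKa + log([A⁻]/[HA]), so log([A⁻]/[HA]) = pH − pKa = 4.17 − 4.2668 = -0.0968. [A⁻]/[HA] = 10^(-0.0968) = 0.800

[A⁻]/[HA] = 0.800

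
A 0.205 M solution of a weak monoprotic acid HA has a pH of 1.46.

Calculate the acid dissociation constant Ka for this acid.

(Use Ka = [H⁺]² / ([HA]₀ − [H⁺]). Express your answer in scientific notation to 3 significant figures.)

[H⁺] = 10^(−pH) = 10^(−1.46) = 3.467e-02 M. For HA ⇌ H⁺ + A⁻, Ka = [H⁺][A⁻]/[HA] = [H⁺]² / ([HA]₀ − [H⁺]) = (3.467e-02)² / (0.205 − 3.467e-02) = 7.06e-03.

K_a = 7.06e-03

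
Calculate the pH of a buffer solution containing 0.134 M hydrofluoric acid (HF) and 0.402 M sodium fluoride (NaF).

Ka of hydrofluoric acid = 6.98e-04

pKa = -log(6.98e-04) = 3.16. pH = pKa + log([A⁻]/[HA]) = 3.16 + log(0.402/0.134)

pH = 3.63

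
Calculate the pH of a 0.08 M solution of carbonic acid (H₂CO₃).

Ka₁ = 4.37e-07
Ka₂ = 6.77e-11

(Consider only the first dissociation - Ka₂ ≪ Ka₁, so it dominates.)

First dissociation dominates. From Ka₁ = [H⁺][HA⁻]/[H₂A], x² + Ka₁·x − Ka₁·C = 0 with C = 0.08 M and Ka₁ = 4.37e-07. Solving: [H⁺] = (−Ka₁ + √(Ka₁² + 4·Ka₁·C)) / 2 = 1.8676e-04 M. pH = -log(1.8676e-04) = 3.73.

pH = 3.73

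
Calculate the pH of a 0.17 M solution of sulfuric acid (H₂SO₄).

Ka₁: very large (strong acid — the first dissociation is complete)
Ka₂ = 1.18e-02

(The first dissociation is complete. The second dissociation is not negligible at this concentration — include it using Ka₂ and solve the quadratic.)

First dissociation is complete: [H⁺]₀ = [HSO₄⁻]₀ = C = 0.17 M. Second dissociation HSO₄⁻ ⇌ H⁺ + SO₄²⁻: let x = [SO₄²⁻]. Ka₂ = (C + x)·x / (C − x) = 1.18e-02 → x² + (C + Ka₂)·x − Ka₂·C = 0 → x² + 0.18180·x − 2.006e-03 = 0. x = (−0.18180 + √(0.18180² + 4 × 2.006e-03)) / 2 = 1.0435e-02 M. [H⁺] = C + x = 0.17 + 1.0435e-02 = 1.8044e-01 M. pH = -log(1.8044e-01) = 0.74.

pH = 0.74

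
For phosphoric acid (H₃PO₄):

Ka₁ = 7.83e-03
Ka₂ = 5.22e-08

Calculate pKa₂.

pKa₂ = -log(Ka₂) = -log(5.22e-08) = 7.28.

pK_{a2} = 7.28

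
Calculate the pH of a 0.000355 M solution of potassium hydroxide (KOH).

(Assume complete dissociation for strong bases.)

[OH⁻] = 0.000355 M for strong base. pOH = -log[OH⁻] = 3.45, pH = 14 - pOH

pH = 10.55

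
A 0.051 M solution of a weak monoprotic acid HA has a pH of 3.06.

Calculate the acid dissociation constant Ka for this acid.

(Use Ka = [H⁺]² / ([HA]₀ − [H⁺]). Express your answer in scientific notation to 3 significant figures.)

[H⁺] = 10^(−pH) = 10^(−3.06) = 8.710e-04 M. For HA ⇌ H⁺ + A⁻, Ka = [H⁺][A⁻]/[HA] = [H⁺]² / ([HA]₀ − [H⁺]) = (8.710e-04)² / (0.051 − 8.710e-04) = 1.51e-05.

K_a = 1.51e-05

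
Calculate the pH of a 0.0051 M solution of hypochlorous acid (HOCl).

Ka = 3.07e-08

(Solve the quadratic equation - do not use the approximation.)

x² + Ka×x - Ka×C = 0. Using quadratic formula: [H⁺] = 1.2497e-05

pH = 4.90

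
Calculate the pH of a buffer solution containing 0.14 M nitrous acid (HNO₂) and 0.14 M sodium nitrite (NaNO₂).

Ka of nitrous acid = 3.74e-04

pKa = -log(3.74e-04) = 3.43. pH = pKa + log([A⁻]/[HA]) = 3.43 + log(0.14/0.14)

pH = 3.43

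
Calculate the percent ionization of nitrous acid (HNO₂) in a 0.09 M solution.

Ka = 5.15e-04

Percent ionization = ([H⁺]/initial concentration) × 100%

Using Ka equilibrium: x² + Ka×x - Ka×C = 0. Solving: [H⁺] = 6.5555e-03. Percent = (6.5555e-03/0.09) × 100

Percent ionization = 7.28%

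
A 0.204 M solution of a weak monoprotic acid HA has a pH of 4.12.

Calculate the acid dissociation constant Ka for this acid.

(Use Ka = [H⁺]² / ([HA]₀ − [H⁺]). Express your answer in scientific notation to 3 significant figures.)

[H⁺] = 10^(−pH) = 10^(−4.12) = 7.586e-05 M. For HA ⇌ H⁺ + A⁻, Ka = [H⁺][A⁻]/[HA] = [H⁺]² / ([HA]₀ − [H⁺]) = (7.586e-05)² / (0.204 − 7.586e-05) = 2.82e-08.

K_a = 2.82e-08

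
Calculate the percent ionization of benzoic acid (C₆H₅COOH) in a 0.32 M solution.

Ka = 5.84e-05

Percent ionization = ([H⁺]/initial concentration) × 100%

Using Ka equilibrium: x² + Ka×x - Ka×C = 0. Solving: [H⁺] = 4.2939e-03. Percent = (4.2939e-03/0.32) × 100

Percent ionization = 1.34%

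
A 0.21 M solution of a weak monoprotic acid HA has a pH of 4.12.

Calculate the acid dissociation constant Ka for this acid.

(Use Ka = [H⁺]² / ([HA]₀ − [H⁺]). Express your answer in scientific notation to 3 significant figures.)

[H⁺] = 10^(−pH) = 10^(−4.12) = 7.586e-05 M. For HA ⇌ H⁺ + A⁻, Ka = [H⁺][A⁻]/[HA] = [H⁺]² / ([HA]₀ − [H⁺]) = (7.586e-05)² / (0.21 − 7.586e-05) = 2.74e-08.

K_a = 2.74e-08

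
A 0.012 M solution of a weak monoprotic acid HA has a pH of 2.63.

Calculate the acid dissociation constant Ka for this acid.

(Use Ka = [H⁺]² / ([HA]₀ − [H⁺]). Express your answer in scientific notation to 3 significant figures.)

[H⁺] = 10^(−pH) = 10^(−2.63) = 2.344e-03 M. For HA ⇌ H⁺ + A⁻, Ka = [H⁺][A⁻]/[HA] = [H⁺]² / ([HA]₀ − [H⁺]) = (2.344e-03)² / (0.012 − 2.344e-03) = 5.69e-04.

K_a = 5.69e-04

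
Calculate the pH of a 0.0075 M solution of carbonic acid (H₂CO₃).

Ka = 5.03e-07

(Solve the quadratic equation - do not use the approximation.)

x² + Ka×x - Ka×C = 0. Using quadratic formula: [H⁺] = 6.1170e-05

pH = 4.21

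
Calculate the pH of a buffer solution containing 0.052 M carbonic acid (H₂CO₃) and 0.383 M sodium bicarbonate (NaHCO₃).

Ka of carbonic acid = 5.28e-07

pKa = -log(5.28e-07) = 6.28. pH = pKa + log([A⁻]/[HA]) = 6.28 + log(0.383/0.052)

pH = 7.14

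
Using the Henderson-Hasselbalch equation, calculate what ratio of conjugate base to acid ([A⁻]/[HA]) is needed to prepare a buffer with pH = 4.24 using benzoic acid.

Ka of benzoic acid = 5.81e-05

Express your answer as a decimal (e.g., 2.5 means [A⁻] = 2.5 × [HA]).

pKa = -log(5.81e-05) = 4.2358. pH = pKa + log([A⁻]/[HA]), so log([A⁻]/[HA]) = pH − pKa = 4.24 − 4.2358 = 0.0042. [A⁻]/[HA] = 10^(0.0042) = 1.01

[A⁻]/[HA] = 1.01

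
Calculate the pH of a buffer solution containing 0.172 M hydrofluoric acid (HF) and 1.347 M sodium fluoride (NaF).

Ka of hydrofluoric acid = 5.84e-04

pKa = -log(5.84e-04) = 3.23. pH = pKa + log([A⁻]/[HA]) = 3.23 + log(1.347/0.172)

pH = 4.13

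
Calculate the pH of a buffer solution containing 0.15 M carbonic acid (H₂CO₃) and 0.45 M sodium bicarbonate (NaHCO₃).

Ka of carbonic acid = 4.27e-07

pKa = -log(4.27e-07) = 6.37. pH = pKa + log([A⁻]/[HA]) = 6.37 + log(0.45/0.15)

pH = 6.85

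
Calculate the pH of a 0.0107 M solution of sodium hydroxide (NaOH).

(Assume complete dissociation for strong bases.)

[OH⁻] = 0.0107 M for strong base. pOH = -log[OH⁻] = 1.97, pH = 14 - pOH

pH = 12.03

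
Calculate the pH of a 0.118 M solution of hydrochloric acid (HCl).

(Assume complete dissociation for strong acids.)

[H⁺] = 0.118 M for strong acid. pH = -log[H⁺] = -log(0.118)

pH = 0.93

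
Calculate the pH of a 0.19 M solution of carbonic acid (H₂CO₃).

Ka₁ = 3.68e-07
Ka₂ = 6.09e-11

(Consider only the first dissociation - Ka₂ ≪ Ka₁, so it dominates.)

First dissociation dominates. From Ka₁ = [H⁺][HA⁻]/[H₂A], x² + Ka₁·x − Ka₁·C = 0 with C = 0.19 M and Ka₁ = 3.68e-07. Solving: [H⁺] = (−Ka₁ + √(Ka₁² + 4·Ka₁·C)) / 2 = 2.6424e-04 M. pH = -log(2.6424e-04) = 3.58.

pH = 3.58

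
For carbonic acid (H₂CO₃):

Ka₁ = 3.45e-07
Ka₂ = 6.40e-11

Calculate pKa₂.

pKa₂ = -log(Ka₂) = -log(6.40e-11) = 10.19.

pK_{a2} = 10.19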